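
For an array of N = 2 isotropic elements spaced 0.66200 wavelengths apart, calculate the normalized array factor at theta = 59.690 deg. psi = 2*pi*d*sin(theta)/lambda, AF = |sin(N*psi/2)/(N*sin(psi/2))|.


psi = 2*pi*0.66200*sin(59.690 deg) = 3.590900 rad
AF = |sin(2*3.590900/2) / (2*sin(3.590900/2))| = 0.2228

0.2228


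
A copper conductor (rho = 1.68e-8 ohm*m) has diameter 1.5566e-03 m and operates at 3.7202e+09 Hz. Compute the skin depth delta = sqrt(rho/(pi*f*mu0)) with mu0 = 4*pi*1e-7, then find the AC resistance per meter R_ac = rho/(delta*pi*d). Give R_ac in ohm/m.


delta = sqrt(1.68e-8 / (pi * 3.7202e+09 * 4*pi*1e-7)) = 1.069527e-06 m
R_ac = 1.68e-8 / (1.069527e-06 * pi * 1.5566e-03) = 3.212 ohm/m

3.212 ohm/m


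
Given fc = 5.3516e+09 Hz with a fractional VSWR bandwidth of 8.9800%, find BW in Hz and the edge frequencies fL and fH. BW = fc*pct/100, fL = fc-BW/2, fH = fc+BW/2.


BW = 5.3516e+09 * 8.9800/100 = 4.805737e+08 Hz
fL = 5.3516e+09 - 4.805737e+08/2 = 5.111e+09 Hz
fH = 5.3516e+09 + 4.805737e+08/2 = 5.592e+09 Hz

BW=4.806e+08 Hz, fL=5.111e+09 Hz, fH=5.592e+09 Hz


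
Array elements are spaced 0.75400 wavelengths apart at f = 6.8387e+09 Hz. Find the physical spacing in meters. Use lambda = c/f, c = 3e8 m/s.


lambda = c / f = 3.0000e+08 / 6.8387e+09 = 0.04386799 m
d = 0.75400 * 0.04386799 = 0.03308 m

0.03308 m


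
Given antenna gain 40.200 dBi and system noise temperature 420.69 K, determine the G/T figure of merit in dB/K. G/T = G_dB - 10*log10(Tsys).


G/T = 40.200 - 10*log10(420.69) = 40.200 - 26.23962 = 13.96 dB/K

13.96 dB/K


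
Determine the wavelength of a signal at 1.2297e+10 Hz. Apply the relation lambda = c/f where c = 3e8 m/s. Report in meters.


lambda = c / f = 3.0000e+08 / 1.2297e+10 = 0.02440 m

0.02440 m


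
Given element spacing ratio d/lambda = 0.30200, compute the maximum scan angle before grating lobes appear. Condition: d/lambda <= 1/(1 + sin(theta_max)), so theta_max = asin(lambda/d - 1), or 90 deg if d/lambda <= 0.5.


lambda/d - 1 = 1/0.30200 - 1 = 2.311258 >= 1
d/lambda <= 0.5, so the array can scan to endfire without grating lobes: theta_max = 90 deg

90 deg


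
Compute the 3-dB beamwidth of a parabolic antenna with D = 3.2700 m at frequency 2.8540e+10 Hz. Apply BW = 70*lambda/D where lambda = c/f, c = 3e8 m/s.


lambda = c / f = 3.0000e+08 / 2.8540e+10 = 0.01051156 m
BW = 70 * 0.01051156 / 3.2700 = 0.2250 deg

0.2250 deg


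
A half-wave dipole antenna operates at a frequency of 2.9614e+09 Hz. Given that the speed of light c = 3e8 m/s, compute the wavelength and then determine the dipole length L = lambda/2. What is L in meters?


lambda = c / f = 3.0000e+08 / 2.9614e+09 = 0.1013034 m
L = lambda / 2 = 0.1013034 / 2 = 0.05065 m

0.05065 m


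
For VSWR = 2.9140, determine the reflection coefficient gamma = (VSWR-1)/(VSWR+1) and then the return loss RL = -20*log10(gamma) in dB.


gamma = (2.9140 - 1) / (2.9140 + 1) = 0.4890138
RL = -20 * log10(0.4890138) = 6.214 dB

6.214 dB


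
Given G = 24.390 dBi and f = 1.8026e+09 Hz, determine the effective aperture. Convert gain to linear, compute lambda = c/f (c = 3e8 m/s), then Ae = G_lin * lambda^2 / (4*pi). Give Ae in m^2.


lambda = c / f = 3.0000e+08 / 1.8026e+09 = 0.1664263 m
G_linear = 10^(24.390/10) = 274.7894
Ae = G_linear * lambda^2 / (4*pi) = 274.7894 * 0.1664263^2 / (4*pi) = 0.6057 m^2

0.6057 m^2


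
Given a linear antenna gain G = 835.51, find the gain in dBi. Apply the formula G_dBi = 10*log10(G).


G_dBi = 10 * log10(835.51) = 29.22 dBi

29.22 dBi


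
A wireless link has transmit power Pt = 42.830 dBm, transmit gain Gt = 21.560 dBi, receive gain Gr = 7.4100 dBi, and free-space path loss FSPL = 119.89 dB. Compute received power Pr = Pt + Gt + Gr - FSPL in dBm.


Pr = 42.830 + 21.560 + 7.4100 - 119.89 = -48.09 dBm

-48.09 dBm


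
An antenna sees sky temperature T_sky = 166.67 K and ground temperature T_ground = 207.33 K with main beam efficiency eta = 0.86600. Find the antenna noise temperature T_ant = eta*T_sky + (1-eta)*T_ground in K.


T_ant = 0.86600 * 166.67 + (1 - 0.86600) * 207.33 = 172.1 K

172.1 K


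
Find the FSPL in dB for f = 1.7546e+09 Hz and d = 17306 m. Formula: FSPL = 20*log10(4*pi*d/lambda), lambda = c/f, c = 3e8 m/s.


lambda = c / f = 3.0000e+08 / 1.7546e+09 = 0.1709791 m
FSPL = 20 * log10(4*pi*17306/0.1709791) = 122.1 dB

122.1 dB


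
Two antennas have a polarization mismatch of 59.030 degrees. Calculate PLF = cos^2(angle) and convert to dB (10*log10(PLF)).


PLF_linear = cos^2(59.030 deg) = 0.2648020
PLF_dB = 10 * log10(0.2648020) = -5.771 dB

-5.771 dB


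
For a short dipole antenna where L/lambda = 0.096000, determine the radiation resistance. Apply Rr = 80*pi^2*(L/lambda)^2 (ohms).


Rr = 80 * pi^2 * (0.096000)^2 = 80 * 9.869604 * 9.216000e-03 = 7.277 ohm

7.277 ohm


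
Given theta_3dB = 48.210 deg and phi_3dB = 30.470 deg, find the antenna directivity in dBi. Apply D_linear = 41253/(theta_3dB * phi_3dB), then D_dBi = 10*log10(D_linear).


D_linear = 41253 / (48.210 * 30.470) = 28.08316
D_dBi = 10 * log10(28.08316) = 14.48 dBi

14.48 dBi


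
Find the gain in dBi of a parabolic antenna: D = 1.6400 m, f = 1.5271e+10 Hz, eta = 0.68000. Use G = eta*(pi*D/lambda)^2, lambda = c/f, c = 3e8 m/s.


lambda = c / f = 3.0000e+08 / 1.5271e+10 = 0.01964508 m
G_linear = 0.68000 * (pi * 1.6400 / 0.01964508)^2 = 46772.30
G_dBi = 10 * log10(46772.30) = 46.70 dBi

46.70 dBi


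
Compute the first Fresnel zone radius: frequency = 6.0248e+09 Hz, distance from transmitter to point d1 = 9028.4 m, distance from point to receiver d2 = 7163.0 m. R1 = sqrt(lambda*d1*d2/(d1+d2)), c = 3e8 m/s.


lambda = c / f = 3.0000e+08 / 6.0248e+09 = 0.04979418 m
R1 = sqrt(0.04979418 * 9028.4 * 7163.0 / (9028.4 + 7163.0)) = 14.10 m

14.10 m


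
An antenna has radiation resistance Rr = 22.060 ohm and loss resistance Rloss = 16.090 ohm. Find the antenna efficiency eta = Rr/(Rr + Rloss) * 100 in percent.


eta = 22.060 / (22.060 + 16.090) * 100 = 57.82%

57.82%


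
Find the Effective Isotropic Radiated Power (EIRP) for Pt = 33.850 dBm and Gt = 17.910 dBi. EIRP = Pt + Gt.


EIRP = Pt + Gt = 33.850 + 17.910 = 51.76 dBm

51.76 dBm


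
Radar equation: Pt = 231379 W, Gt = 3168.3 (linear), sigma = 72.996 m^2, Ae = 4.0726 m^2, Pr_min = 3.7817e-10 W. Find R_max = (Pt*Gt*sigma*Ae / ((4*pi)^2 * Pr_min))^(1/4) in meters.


R^4 = 231379*3168.3*72.996*4.0726 / ((4*pi)^2 * 3.7817e-10) = 3.649339e+18
R_max = 3.649339e+18^0.25 = 43707 m

43707 m


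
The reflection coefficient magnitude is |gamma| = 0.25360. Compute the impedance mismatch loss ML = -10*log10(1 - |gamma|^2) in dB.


ML = -10 * log10(1 - 0.25360^2) = -10 * log10(0.93568704) = 0.2887 dB

0.2887 dB


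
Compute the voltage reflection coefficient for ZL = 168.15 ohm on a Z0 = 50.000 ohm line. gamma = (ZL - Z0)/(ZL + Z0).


gamma = (168.15 - 50.000) / (168.15 + 50.000) = 0.5416

0.5416


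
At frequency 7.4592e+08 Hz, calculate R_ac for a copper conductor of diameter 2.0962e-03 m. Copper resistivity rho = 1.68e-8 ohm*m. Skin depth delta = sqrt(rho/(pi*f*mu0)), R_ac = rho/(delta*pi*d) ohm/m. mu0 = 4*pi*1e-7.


delta = sqrt(1.68e-8 / (pi * 7.4592e+08 * 4*pi*1e-7)) = 2.388519e-06 m
R_ac = 1.68e-8 / (2.388519e-06 * pi * 2.0962e-03) = 1.068 ohm/m

1.068 ohm/m


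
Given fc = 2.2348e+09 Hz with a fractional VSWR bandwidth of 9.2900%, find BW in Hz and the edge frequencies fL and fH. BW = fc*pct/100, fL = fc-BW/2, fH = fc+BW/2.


BW = 2.2348e+09 * 9.2900/100 = 2.076129e+08 Hz
fL = 2.2348e+09 - 2.076129e+08/2 = 2.131e+09 Hz
fH = 2.2348e+09 + 2.076129e+08/2 = 2.339e+09 Hz

BW=2.076e+08 Hz, fL=2.131e+09 Hz, fH=2.339e+09 Hz


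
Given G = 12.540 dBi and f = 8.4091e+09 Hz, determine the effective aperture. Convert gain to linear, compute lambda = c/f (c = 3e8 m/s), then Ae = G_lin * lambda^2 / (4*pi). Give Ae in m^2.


lambda = c / f = 3.0000e+08 / 8.4091e+09 = 0.03567564 m
G_linear = 10^(12.540/10) = 17.94734
Ae = G_linear * lambda^2 / (4*pi) = 17.94734 * 0.03567564^2 / (4*pi) = 1.818e-03 m^2

1.818e-03 m^2


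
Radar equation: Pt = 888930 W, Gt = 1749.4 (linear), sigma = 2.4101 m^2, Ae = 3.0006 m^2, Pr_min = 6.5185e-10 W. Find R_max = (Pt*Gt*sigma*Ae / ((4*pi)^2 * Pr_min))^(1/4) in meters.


R^4 = 888930*1749.4*2.4101*3.0006 / ((4*pi)^2 * 6.5185e-10) = 1.092528e+17
R_max = 1.092528e+17^0.25 = 18181 m

18181 m


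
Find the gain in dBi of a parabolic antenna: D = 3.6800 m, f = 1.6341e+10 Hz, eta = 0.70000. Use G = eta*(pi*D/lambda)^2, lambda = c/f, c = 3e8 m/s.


lambda = c / f = 3.0000e+08 / 1.6341e+10 = 0.01835873 m
G_linear = 0.70000 * (pi * 3.6800 / 0.01835873)^2 = 277592.8
G_dBi = 10 * log10(277592.8) = 54.43 dBi

54.43 dBi


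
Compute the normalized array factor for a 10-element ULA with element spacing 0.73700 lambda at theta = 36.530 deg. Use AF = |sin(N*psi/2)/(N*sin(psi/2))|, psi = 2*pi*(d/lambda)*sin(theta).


psi = 2*pi*0.73700*sin(36.530 deg) = 2.756399 rad
AF = |sin(10*2.756399/2) / (10*sin(2.756399/2))| = 0.09552

0.09552


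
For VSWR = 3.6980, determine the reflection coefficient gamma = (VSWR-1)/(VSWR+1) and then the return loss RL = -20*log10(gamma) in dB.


gamma = (3.6980 - 1) / (3.6980 + 1) = 0.5742869
RL = -20 * log10(0.5742869) = 4.817 dB

4.817 dB


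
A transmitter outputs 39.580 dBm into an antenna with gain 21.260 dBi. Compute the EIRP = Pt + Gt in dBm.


EIRP = Pt + Gt = 39.580 + 21.260 = 60.84 dBm

60.84 dBm


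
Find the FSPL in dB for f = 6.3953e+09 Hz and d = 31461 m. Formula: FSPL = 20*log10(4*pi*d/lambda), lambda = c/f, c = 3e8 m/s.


lambda = c / f = 3.0000e+08 / 6.3953e+09 = 0.04690945 m
FSPL = 20 * log10(4*pi*31461/0.04690945) = 138.5 dB

138.5 dB


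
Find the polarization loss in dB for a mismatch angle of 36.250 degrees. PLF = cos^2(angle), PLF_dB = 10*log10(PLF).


PLF_linear = cos^2(36.250 deg) = 0.6503529
PLF_dB = 10 * log10(0.6503529) = -1.869 dB

-1.869 dB


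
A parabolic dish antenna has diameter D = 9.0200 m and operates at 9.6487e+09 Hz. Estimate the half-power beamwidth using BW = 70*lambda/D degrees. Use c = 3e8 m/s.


lambda = c / f = 3.0000e+08 / 9.6487e+09 = 0.03109227 m
BW = 70 * 0.03109227 / 9.0200 = 0.2413 deg

0.2413 deg


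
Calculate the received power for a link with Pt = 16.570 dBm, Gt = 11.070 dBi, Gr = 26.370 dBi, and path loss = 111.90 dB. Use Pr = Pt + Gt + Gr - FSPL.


Pr = 16.570 + 11.070 + 26.370 - 111.90 = -57.89 dBm

-57.89 dBm


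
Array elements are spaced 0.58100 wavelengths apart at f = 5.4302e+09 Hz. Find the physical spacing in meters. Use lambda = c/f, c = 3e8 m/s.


lambda = c / f = 3.0000e+08 / 5.4302e+09 = 0.05524658 m
d = 0.58100 * 0.05524658 = 0.03210 m

0.03210 m


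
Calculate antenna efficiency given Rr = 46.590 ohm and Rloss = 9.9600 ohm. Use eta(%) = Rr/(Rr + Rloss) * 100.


eta = 46.590 / (46.590 + 9.9600) * 100 = 82.39%

82.39%


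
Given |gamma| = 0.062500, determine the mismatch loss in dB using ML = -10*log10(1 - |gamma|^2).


ML = -10 * log10(1 - 0.062500^2) = -10 * log10(0.99609375) = 0.01700 dB

0.01700 dB


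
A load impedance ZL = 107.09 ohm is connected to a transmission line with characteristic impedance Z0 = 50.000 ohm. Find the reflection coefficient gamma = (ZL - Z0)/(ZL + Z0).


gamma = (107.09 - 50.000) / (107.09 + 50.000) = 0.3634

0.3634


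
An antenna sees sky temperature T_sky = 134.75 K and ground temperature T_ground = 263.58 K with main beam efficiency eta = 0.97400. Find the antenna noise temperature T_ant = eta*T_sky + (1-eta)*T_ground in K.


T_ant = 0.97400 * 134.75 + (1 - 0.97400) * 263.58 = 138.1 K

138.1 K


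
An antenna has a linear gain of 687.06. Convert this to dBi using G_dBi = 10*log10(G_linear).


G_dBi = 10 * log10(687.06) = 28.37 dBi

28.37 dBi


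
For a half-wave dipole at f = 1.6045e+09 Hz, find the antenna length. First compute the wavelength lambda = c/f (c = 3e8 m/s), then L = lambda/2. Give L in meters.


lambda = c / f = 3.0000e+08 / 1.6045e+09 = 0.1869741 m
L = lambda / 2 = 0.1869741 / 2 = 0.09349 m

0.09349 m


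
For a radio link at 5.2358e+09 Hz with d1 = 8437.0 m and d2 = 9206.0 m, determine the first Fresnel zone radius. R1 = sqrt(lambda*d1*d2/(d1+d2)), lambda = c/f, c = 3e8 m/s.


lambda = c / f = 3.0000e+08 / 5.2358e+09 = 0.05729783 m
R1 = sqrt(0.05729783 * 8437.0 * 9206.0 / (8437.0 + 9206.0)) = 15.88 m

15.88 m


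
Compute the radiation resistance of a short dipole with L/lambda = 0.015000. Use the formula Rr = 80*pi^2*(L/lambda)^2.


Rr = 80 * pi^2 * (0.015000)^2 = 80 * 9.869604 * 2.250000e-04 = 0.1777 ohm

0.1777 ohm


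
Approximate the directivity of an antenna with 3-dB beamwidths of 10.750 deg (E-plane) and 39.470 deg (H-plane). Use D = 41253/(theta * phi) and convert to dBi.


D_linear = 41253 / (10.750 * 39.470) = 97.22545
D_dBi = 10 * log10(97.22545) = 19.88 dBi

19.88 dBi


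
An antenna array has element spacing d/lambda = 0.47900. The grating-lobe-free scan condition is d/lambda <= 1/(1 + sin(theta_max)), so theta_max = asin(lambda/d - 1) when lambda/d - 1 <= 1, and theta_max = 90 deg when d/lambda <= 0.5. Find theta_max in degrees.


lambda/d - 1 = 1/0.47900 - 1 = 1.087683 >= 1
d/lambda <= 0.5, so the array can scan to endfire without grating lobes: theta_max = 90 deg

90 deg


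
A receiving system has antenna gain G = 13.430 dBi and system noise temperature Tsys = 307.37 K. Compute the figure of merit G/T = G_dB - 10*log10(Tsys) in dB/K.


G/T = 13.430 - 10*log10(307.37) = 13.430 - 24.87661 = -11.45 dB/K

-11.45 dB/K


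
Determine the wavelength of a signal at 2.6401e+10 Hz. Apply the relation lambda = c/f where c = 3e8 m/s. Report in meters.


lambda = c / f = 3.0000e+08 / 2.6401e+10 = 0.01136 m

0.01136 m


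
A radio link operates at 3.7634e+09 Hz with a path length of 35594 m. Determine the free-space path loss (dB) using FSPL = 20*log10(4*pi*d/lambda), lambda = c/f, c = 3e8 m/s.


lambda = c / f = 3.0000e+08 / 3.7634e+09 = 0.07971515 m
FSPL = 20 * log10(4*pi*35594/0.07971515) = 135.0 dB

135.0 dB


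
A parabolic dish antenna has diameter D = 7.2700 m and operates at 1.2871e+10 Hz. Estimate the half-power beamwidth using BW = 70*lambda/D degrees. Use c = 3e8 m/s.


lambda = c / f = 3.0000e+08 / 1.2871e+10 = 0.02330821 m
BW = 70 * 0.02330821 / 7.2700 = 0.2244 deg

0.2244 deg


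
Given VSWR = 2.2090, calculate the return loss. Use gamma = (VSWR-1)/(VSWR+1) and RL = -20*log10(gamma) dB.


gamma = (2.2090 - 1) / (2.2090 + 1) = 0.3767529
RL = -20 * log10(0.3767529) = 8.479 dB

8.479 dB


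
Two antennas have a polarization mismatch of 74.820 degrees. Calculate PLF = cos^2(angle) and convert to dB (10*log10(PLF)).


PLF_linear = cos^2(74.820 deg) = 0.06856663
PLF_dB = 10 * log10(0.06856663) = -11.64 dB

-11.64 dB


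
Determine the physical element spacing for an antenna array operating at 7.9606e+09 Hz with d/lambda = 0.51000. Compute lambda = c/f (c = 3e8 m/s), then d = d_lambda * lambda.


lambda = c / f = 3.0000e+08 / 7.9606e+09 = 0.03768560 m
d = 0.51000 * 0.03768560 = 0.01922 m

0.01922 m


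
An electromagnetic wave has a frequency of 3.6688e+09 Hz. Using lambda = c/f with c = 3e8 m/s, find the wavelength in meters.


lambda = c / f = 3.0000e+08 / 3.6688e+09 = 0.08177 m

0.08177 m


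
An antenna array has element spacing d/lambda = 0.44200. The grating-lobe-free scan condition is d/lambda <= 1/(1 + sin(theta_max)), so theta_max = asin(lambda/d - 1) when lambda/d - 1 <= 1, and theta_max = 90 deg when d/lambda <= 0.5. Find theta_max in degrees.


lambda/d - 1 = 1/0.44200 - 1 = 1.262443 >= 1
d/lambda <= 0.5, so the array can scan to endfire without grating lobes: theta_max = 90 deg

90 deg


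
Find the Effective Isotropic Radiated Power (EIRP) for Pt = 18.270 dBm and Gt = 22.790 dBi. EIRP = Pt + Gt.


EIRP = Pt + Gt = 18.270 + 22.790 = 41.06 dBm

41.06 dBm


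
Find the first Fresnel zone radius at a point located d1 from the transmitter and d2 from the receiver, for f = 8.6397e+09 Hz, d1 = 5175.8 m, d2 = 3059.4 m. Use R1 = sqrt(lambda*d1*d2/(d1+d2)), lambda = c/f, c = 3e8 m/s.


lambda = c / f = 3.0000e+08 / 8.6397e+09 = 0.03472343 m
R1 = sqrt(0.03472343 * 5175.8 * 3059.4 / (5175.8 + 3059.4)) = 8.171 m

8.171 m


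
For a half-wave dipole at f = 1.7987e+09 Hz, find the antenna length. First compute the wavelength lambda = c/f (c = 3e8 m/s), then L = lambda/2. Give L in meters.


lambda = c / f = 3.0000e+08 / 1.7987e+09 = 0.1667871 m
L = lambda / 2 = 0.1667871 / 2 = 0.08339 m

0.08339 m


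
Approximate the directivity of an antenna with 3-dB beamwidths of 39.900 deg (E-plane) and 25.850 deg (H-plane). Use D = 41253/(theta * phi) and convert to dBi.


D_linear = 41253 / (39.900 * 25.850) = 39.99651
D_dBi = 10 * log10(39.99651) = 16.02 dBi

16.02 dBi


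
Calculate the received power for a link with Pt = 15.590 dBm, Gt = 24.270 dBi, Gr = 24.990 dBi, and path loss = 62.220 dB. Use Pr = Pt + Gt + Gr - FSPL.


Pr = 15.590 + 24.270 + 24.990 - 62.220 = 2.63 dBm

2.63 dBm


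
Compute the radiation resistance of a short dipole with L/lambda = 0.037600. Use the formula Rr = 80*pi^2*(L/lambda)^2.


Rr = 80 * pi^2 * (0.037600)^2 = 80 * 9.869604 * 1.413760e-03 = 1.116 ohm

1.116 ohm


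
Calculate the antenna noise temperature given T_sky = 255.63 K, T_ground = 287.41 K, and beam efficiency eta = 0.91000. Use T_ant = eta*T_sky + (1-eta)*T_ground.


T_ant = 0.91000 * 255.63 + (1 - 0.91000) * 287.41 = 258.5 K

258.5 K


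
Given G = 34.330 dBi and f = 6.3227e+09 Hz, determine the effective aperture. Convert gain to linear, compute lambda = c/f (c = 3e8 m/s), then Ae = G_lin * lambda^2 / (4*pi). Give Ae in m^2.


lambda = c / f = 3.0000e+08 / 6.3227e+09 = 0.04744808 m
G_linear = 10^(34.330/10) = 2710.192
Ae = G_linear * lambda^2 / (4*pi) = 2710.192 * 0.04744808^2 / (4*pi) = 0.4855 m^2

0.4855 m^2


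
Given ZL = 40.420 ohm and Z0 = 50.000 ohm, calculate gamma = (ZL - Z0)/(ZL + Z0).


gamma = (40.420 - 50.000) / (40.420 + 50.000) = -0.1060

-0.1060


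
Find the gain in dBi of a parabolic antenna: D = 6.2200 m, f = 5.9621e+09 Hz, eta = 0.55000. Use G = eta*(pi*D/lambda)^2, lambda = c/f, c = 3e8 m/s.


lambda = c / f = 3.0000e+08 / 5.9621e+09 = 0.05031784 m
G_linear = 0.55000 * (pi * 6.2200 / 0.05031784)^2 = 82946.72
G_dBi = 10 * log10(82946.72) = 49.19 dBi

49.19 dBi


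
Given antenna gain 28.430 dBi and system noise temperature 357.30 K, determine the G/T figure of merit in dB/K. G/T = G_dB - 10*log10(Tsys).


G/T = 28.430 - 10*log10(357.30) = 28.430 - 25.53033 = 2.900 dB/K

2.900 dB/K


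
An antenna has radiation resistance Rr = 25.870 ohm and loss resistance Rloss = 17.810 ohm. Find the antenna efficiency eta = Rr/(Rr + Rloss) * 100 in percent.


eta = 25.870 / (25.870 + 17.810) * 100 = 59.23%

59.23%


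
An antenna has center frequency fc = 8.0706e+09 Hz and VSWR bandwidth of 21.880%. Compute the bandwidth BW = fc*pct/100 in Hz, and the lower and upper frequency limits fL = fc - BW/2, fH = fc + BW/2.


BW = 8.0706e+09 * 21.880/100 = 1.765847e+09 Hz
fL = 8.0706e+09 - 1.765847e+09/2 = 7.188e+09 Hz
fH = 8.0706e+09 + 1.765847e+09/2 = 8.954e+09 Hz

BW=1.766e+09 Hz, fL=7.188e+09 Hz, fH=8.954e+09 Hz


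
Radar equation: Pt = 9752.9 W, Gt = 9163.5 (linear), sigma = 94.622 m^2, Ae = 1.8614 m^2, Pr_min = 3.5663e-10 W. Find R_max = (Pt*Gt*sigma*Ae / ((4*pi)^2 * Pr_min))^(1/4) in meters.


R^4 = 9752.9*9163.5*94.622*1.8614 / ((4*pi)^2 * 3.5663e-10) = 2.795049e+17
R_max = 2.795049e+17^0.25 = 22993 m

22993 m


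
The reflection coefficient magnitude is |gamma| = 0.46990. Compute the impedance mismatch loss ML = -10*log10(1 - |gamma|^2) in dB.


ML = -10 * log10(1 - 0.46990^2) = -10 * log10(0.77919399) = 1.084 dB

1.084 dB


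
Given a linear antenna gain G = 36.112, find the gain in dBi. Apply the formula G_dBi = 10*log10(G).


G_dBi = 10 * log10(36.112) = 15.58 dBi

15.58 dBi


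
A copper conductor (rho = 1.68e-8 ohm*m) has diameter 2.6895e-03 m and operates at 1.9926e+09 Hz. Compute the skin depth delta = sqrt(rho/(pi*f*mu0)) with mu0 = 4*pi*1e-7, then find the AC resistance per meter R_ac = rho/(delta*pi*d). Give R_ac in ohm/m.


delta = sqrt(1.68e-8 / (pi * 1.9926e+09 * 4*pi*1e-7)) = 1.461385e-06 m
R_ac = 1.68e-8 / (1.461385e-06 * pi * 2.6895e-03) = 1.361 ohm/m

1.361 ohm/m


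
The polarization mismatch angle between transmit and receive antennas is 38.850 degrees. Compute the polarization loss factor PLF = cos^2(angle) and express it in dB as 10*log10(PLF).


PLF_linear = cos^2(38.850 deg) = 0.6065152
PLF_dB = 10 * log10(0.6065152) = -2.172 dB

-2.172 dB


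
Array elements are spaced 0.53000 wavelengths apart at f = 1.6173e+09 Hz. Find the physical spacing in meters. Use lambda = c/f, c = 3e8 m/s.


lambda = c / f = 3.0000e+08 / 1.6173e+09 = 0.1854943 m
d = 0.53000 * 0.1854943 = 0.09831 m

0.09831 m


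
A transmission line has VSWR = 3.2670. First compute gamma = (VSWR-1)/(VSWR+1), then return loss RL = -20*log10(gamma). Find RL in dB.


gamma = (3.2670 - 1) / (3.2670 + 1) = 0.5312866
RL = -20 * log10(0.5312866) = 5.493 dB

5.493 dB


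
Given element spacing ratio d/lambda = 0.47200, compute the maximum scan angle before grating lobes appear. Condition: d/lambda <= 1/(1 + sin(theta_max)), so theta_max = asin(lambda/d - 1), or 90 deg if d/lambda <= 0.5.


lambda/d - 1 = 1/0.47200 - 1 = 1.118644 >= 1
d/lambda <= 0.5, so the array can scan to endfire without grating lobes: theta_max = 90 deg

90 deg


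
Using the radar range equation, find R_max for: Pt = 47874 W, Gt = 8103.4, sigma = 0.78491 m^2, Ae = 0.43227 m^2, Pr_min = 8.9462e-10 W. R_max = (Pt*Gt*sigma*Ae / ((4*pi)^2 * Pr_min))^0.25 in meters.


R^4 = 47874*8103.4*0.78491*0.43227 / ((4*pi)^2 * 8.9462e-10) = 9.317161e+14
R_max = 9.317161e+14^0.25 = 5525 m

5525 m


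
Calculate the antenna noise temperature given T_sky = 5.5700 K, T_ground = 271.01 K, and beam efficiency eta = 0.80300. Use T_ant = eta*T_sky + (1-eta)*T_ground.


T_ant = 0.80300 * 5.5700 + (1 - 0.80300) * 271.01 = 57.86 K

57.86 K


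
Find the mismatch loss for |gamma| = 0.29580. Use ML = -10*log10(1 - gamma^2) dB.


ML = -10 * log10(1 - 0.29580^2) = -10 * log10(0.91250236) = 0.3977 dB

0.3977 dB


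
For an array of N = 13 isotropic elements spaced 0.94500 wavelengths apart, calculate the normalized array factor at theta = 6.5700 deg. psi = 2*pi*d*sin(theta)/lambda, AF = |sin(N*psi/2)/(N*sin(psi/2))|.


psi = 2*pi*0.94500*sin(6.5700 deg) = 0.6793636 rad
AF = |sin(13*0.6793636/2) / (13*sin(0.6793636/2))| = 0.2208

0.2208


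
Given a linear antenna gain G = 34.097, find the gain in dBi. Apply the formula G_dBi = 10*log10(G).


G_dBi = 10 * log10(34.097) = 15.33 dBi

15.33 dBi


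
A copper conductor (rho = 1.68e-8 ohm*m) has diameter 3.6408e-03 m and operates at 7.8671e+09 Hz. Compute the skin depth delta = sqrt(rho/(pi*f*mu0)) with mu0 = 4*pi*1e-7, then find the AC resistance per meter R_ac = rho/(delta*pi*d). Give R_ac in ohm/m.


delta = sqrt(1.68e-8 / (pi * 7.8671e+09 * 4*pi*1e-7)) = 7.354742e-07 m
R_ac = 1.68e-8 / (7.354742e-07 * pi * 3.6408e-03) = 1.997 ohm/m

1.997 ohm/m


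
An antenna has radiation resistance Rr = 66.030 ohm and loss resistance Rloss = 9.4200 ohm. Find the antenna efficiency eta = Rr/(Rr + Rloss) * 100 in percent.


eta = 66.030 / (66.030 + 9.4200) * 100 = 87.51%

87.51%


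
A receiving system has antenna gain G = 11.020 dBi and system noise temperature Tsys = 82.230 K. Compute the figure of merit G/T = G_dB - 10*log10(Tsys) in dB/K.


G/T = 11.020 - 10*log10(82.230) = 11.020 - 19.15030 = -8.130 dB/K

-8.130 dB/K


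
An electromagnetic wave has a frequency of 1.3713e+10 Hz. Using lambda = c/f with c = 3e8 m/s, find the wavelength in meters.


lambda = c / f = 3.0000e+08 / 1.3713e+10 = 0.02188 m

0.02188 m


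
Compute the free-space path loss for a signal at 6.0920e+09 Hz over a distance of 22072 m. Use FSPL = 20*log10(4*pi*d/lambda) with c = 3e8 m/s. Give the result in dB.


lambda = c / f = 3.0000e+08 / 6.0920e+09 = 0.04924491 m
FSPL = 20 * log10(4*pi*22072/0.04924491) = 135.0 dB

135.0 dB


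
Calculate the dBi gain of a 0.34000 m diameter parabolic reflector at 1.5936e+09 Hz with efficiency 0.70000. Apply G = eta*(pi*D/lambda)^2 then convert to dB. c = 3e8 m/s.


lambda = c / f = 3.0000e+08 / 1.5936e+09 = 0.1882530 m
G_linear = 0.70000 * (pi * 0.34000 / 0.1882530)^2 = 22.53574
G_dBi = 10 * log10(22.53574) = 13.53 dBi

13.53 dBi


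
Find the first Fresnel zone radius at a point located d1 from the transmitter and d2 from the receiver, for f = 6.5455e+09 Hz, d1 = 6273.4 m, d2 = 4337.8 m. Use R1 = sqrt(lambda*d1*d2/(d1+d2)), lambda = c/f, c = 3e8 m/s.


lambda = c / f = 3.0000e+08 / 6.5455e+09 = 0.04583302 m
R1 = sqrt(0.04583302 * 6273.4 * 4337.8 / (6273.4 + 4337.8)) = 10.84 m

10.84 m


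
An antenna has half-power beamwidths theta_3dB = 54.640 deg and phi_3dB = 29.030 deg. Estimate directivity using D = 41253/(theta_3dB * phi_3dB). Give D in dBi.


D_linear = 41253 / (54.640 * 29.030) = 26.00745
D_dBi = 10 * log10(26.00745) = 14.15 dBi

14.15 dBi


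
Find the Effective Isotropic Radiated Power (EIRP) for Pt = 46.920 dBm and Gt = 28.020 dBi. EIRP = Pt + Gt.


EIRP = Pt + Gt = 46.920 + 28.020 = 74.94 dBm

74.94 dBm


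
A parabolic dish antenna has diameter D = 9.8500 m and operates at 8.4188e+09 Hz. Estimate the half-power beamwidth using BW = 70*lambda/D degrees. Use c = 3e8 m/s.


lambda = c / f = 3.0000e+08 / 8.4188e+09 = 0.03563453 m
BW = 70 * 0.03563453 / 9.8500 = 0.2532 deg

0.2532 deg


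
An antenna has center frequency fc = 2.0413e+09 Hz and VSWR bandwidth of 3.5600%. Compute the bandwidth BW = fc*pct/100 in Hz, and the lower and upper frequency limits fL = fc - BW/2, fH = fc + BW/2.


BW = 2.0413e+09 * 3.5600/100 = 7.267028e+07 Hz
fL = 2.0413e+09 - 7.267028e+07/2 = 2.005e+09 Hz
fH = 2.0413e+09 + 7.267028e+07/2 = 2.078e+09 Hz

BW=7.267e+07 Hz, fL=2.005e+09 Hz, fH=2.078e+09 Hz


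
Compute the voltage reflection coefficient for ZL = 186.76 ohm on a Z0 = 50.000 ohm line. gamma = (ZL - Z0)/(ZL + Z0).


gamma = (186.76 - 50.000) / (186.76 + 50.000) = 0.5776

0.5776


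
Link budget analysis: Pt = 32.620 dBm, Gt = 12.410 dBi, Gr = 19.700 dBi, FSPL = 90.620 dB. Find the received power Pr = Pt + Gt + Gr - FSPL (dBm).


Pr = 32.620 + 12.410 + 19.700 - 90.620 = -25.89 dBm

-25.89 dBm


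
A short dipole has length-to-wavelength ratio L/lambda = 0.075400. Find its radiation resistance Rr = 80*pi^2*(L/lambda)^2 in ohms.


Rr = 80 * pi^2 * (0.075400)^2 = 80 * 9.869604 * 5.685160e-03 = 4.489 ohm

4.489 ohm


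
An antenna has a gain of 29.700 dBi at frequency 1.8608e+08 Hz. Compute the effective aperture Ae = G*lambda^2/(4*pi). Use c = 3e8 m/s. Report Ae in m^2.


lambda = c / f = 3.0000e+08 / 1.8608e+08 = 1.612210 m
G_linear = 10^(29.700/10) = 933.2543
Ae = G_linear * lambda^2 / (4*pi) = 933.2543 * 1.612210^2 / (4*pi) = 193.0 m^2

193.0 m^2


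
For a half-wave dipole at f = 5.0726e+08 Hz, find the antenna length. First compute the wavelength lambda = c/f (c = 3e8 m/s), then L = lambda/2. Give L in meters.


lambda = c / f = 3.0000e+08 / 5.0726e+08 = 0.5914127 m
L = lambda / 2 = 0.5914127 / 2 = 0.2957 m

0.2957 m


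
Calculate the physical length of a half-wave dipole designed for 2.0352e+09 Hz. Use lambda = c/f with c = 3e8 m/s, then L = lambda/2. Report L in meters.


lambda = c / f = 3.0000e+08 / 2.0352e+09 = 0.1474057 m
L = lambda / 2 = 0.1474057 / 2 = 0.07370 m

0.07370 m


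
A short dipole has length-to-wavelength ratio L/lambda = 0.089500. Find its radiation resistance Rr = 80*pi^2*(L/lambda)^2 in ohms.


Rr = 80 * pi^2 * (0.089500)^2 = 80 * 9.869604 * 8.010250e-03 = 6.325 ohm

6.325 ohm


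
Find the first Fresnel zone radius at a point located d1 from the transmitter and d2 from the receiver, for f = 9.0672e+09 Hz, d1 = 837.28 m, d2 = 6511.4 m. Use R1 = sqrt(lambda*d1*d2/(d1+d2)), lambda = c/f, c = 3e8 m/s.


lambda = c / f = 3.0000e+08 / 9.0672e+09 = 0.03308629 m
R1 = sqrt(0.03308629 * 837.28 * 6511.4 / (837.28 + 6511.4)) = 4.954 m

4.954 m


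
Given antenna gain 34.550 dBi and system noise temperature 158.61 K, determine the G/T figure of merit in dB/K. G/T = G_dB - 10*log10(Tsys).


G/T = 34.550 - 10*log10(158.61) = 34.550 - 22.00331 = 12.55 dB/K

12.55 dB/K


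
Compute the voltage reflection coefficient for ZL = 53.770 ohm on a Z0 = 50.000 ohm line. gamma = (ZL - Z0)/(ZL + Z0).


gamma = (53.770 - 50.000) / (53.770 + 50.000) = 0.03633

0.03633


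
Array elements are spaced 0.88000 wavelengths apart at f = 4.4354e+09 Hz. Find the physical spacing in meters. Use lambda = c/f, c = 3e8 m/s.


lambda = c / f = 3.0000e+08 / 4.4354e+09 = 0.06763764 m
d = 0.88000 * 0.06763764 = 0.05952 m

0.05952 m


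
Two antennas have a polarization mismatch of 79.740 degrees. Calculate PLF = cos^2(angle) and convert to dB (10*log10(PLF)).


PLF_linear = cos^2(79.740 deg) = 0.03172506
PLF_dB = 10 * log10(0.03172506) = -14.99 dB

-14.99 dB


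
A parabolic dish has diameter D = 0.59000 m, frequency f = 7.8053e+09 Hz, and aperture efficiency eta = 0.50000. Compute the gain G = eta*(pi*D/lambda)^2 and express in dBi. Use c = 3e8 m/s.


lambda = c / f = 3.0000e+08 / 7.8053e+09 = 0.03843542 m
G_linear = 0.50000 * (pi * 0.59000 / 0.03843542)^2 = 1162.815
G_dBi = 10 * log10(1162.815) = 30.66 dBi

30.66 dBi


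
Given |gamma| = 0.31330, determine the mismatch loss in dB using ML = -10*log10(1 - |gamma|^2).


ML = -10 * log10(1 - 0.31330^2) = -10 * log10(0.90184311) = 0.4487 dB

0.4487 dB


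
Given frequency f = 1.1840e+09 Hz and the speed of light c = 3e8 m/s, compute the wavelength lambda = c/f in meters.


lambda = c / f = 3.0000e+08 / 1.1840e+09 = 0.2534 m

0.2534 m


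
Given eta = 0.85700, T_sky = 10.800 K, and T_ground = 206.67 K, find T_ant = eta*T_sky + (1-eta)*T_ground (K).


T_ant = 0.85700 * 10.800 + (1 - 0.85700) * 206.67 = 38.81 K

38.81 K


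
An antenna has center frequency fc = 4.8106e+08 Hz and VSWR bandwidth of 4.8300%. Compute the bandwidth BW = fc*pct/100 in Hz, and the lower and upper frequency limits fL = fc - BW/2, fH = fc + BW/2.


BW = 4.8106e+08 * 4.8300/100 = 2.323520e+07 Hz
fL = 4.8106e+08 - 2.323520e+07/2 = 4.694e+08 Hz
fH = 4.8106e+08 + 2.323520e+07/2 = 4.927e+08 Hz

BW=2.324e+07 Hz, fL=4.694e+08 Hz, fH=4.927e+08 Hz


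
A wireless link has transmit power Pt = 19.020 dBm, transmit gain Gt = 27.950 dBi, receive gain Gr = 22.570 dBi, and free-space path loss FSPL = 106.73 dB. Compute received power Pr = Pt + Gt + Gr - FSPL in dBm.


Pr = 19.020 + 27.950 + 22.570 - 106.73 = -37.19 dBm

-37.19 dBm


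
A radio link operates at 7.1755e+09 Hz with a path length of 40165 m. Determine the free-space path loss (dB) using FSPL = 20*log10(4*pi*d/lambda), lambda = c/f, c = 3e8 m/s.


lambda = c / f = 3.0000e+08 / 7.1755e+09 = 0.04180893 m
FSPL = 20 * log10(4*pi*40165/0.04180893) = 141.6 dB

141.6 dB


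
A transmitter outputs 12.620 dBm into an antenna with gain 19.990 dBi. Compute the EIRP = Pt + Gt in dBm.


EIRP = Pt + Gt = 12.620 + 19.990 = 32.61 dBm

32.61 dBm


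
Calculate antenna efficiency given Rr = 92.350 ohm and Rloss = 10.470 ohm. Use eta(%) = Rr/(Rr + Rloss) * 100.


eta = 92.350 / (92.350 + 10.470) * 100 = 89.82%

89.82%


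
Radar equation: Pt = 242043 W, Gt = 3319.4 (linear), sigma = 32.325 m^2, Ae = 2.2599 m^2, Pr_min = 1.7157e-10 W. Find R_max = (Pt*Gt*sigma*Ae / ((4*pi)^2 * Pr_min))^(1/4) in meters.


R^4 = 242043*3319.4*32.325*2.2599 / ((4*pi)^2 * 1.7157e-10) = 2.166301e+18
R_max = 2.166301e+18^0.25 = 38365 m

38365 m


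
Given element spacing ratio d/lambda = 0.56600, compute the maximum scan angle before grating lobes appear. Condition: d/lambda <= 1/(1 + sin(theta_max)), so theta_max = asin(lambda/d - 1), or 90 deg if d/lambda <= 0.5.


lambda/d - 1 = 1/0.56600 - 1 = 0.7667845
theta_max = asin(0.7667845) = 50.07 deg

50.07 deg


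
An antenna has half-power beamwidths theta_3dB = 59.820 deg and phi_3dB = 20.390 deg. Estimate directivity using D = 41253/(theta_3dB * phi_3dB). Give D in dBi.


D_linear = 41253 / (59.820 * 20.390) = 33.82143
D_dBi = 10 * log10(33.82143) = 15.29 dBi

15.29 dBi


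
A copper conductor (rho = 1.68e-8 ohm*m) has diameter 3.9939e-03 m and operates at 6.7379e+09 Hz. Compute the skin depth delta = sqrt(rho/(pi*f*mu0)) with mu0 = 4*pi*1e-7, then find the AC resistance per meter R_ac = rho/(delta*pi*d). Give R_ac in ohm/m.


delta = sqrt(1.68e-8 / (pi * 6.7379e+09 * 4*pi*1e-7)) = 7.947170e-07 m
R_ac = 1.68e-8 / (7.947170e-07 * pi * 3.9939e-03) = 1.685 ohm/m

1.685 ohm/m


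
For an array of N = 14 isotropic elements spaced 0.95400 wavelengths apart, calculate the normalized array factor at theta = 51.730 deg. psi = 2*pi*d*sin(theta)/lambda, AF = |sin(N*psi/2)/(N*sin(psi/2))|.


psi = 2*pi*0.95400*sin(51.730 deg) = 4.706019 rad
AF = |sin(14*4.706019/2) / (14*sin(4.706019/2))| = 0.1006

0.1006


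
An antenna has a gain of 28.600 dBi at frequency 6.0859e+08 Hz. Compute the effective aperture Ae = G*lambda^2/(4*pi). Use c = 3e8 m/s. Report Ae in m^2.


lambda = c / f = 3.0000e+08 / 6.0859e+08 = 0.4929427 m
G_linear = 10^(28.600/10) = 724.4360
Ae = G_linear * lambda^2 / (4*pi) = 724.4360 * 0.4929427^2 / (4*pi) = 14.01 m^2

14.01 m^2


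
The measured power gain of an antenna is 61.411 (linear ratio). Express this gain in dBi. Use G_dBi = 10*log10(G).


G_dBi = 10 * log10(61.411) = 17.88 dBi

17.88 dBi


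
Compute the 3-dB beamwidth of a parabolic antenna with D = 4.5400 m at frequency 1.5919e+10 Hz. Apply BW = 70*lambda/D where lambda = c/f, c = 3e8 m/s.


lambda = c / f = 3.0000e+08 / 1.5919e+10 = 0.01884540 m
BW = 70 * 0.01884540 / 4.5400 = 0.2906 deg

0.2906 deg


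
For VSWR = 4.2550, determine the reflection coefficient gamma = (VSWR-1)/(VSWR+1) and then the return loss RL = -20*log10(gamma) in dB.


gamma = (4.2550 - 1) / (4.2550 + 1) = 0.6194101
RL = -20 * log10(0.6194101) = 4.160 dB

4.160 dB


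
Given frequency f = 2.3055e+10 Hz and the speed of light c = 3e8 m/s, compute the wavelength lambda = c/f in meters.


lambda = c / f = 3.0000e+08 / 2.3055e+10 = 0.01301 m

0.01301 m


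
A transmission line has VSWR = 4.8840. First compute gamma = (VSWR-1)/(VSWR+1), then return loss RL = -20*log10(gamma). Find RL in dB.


gamma = (4.8840 - 1) / (4.8840 + 1) = 0.6600952
RL = -20 * log10(0.6600952) = 3.608 dB

3.608 dB


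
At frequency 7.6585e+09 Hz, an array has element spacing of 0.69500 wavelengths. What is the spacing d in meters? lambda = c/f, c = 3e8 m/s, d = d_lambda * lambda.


lambda = c / f = 3.0000e+08 / 7.6585e+09 = 0.03917216 m
d = 0.69500 * 0.03917216 = 0.02722 m

0.02722 m


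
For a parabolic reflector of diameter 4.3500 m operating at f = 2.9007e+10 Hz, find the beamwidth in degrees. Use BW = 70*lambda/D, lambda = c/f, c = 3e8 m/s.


lambda = c / f = 3.0000e+08 / 2.9007e+10 = 0.01034233 m
BW = 70 * 0.01034233 / 4.3500 = 0.1664 deg

0.1664 deg


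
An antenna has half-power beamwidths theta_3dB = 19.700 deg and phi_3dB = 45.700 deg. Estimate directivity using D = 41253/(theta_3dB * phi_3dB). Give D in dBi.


D_linear = 41253 / (19.700 * 45.700) = 45.82190
D_dBi = 10 * log10(45.82190) = 16.61 dBi

16.61 dBi


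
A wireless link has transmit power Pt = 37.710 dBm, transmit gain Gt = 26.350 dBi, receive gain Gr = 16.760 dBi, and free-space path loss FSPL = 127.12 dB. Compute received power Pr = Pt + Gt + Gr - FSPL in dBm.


Pr = 37.710 + 26.350 + 16.760 - 127.12 = -46.30 dBm

-46.30 dBm


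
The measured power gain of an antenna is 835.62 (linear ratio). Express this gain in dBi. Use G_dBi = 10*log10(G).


G_dBi = 10 * log10(835.62) = 29.22 dBi

29.22 dBi


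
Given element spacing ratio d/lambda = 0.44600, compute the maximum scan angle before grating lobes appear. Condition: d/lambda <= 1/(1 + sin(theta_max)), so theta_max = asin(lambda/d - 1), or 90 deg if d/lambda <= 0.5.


lambda/d - 1 = 1/0.44600 - 1 = 1.242152 >= 1
d/lambda <= 0.5, so the array can scan to endfire without grating lobes: theta_max = 90 deg

90 deg


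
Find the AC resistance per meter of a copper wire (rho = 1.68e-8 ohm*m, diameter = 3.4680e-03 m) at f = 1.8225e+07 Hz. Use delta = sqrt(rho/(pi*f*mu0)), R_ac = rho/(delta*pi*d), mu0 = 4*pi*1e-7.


delta = sqrt(1.68e-8 / (pi * 1.8225e+07 * 4*pi*1e-7)) = 1.528062e-05 m
R_ac = 1.68e-8 / (1.528062e-05 * pi * 3.4680e-03) = 0.1009 ohm/m

0.1009 ohm/m


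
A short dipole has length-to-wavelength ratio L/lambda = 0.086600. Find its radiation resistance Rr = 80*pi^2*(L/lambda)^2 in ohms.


Rr = 80 * pi^2 * (0.086600)^2 = 80 * 9.869604 * 7.499560e-03 = 5.921 ohm

5.921 ohm


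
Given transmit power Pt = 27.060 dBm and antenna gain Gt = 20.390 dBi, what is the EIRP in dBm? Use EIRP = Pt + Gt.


EIRP = Pt + Gt = 27.060 + 20.390 = 47.45 dBm

47.45 dBm


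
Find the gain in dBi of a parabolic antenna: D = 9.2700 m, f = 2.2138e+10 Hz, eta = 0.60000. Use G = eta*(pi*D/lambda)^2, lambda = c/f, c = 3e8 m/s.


lambda = c / f = 3.0000e+08 / 2.2138e+10 = 0.01355136 m
G_linear = 0.60000 * (pi * 9.2700 / 0.01355136)^2 = 2.771052e+06
G_dBi = 10 * log10(2.771052e+06) = 64.43 dBi

64.43 dBi


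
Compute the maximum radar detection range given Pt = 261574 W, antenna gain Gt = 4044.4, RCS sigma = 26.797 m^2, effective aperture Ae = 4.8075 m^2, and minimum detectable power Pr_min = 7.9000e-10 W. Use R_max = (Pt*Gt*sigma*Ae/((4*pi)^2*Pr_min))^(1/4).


R^4 = 261574*4044.4*26.797*4.8075 / ((4*pi)^2 * 7.9000e-10) = 1.092464e+18
R_max = 1.092464e+18^0.25 = 32330 m

32330 m


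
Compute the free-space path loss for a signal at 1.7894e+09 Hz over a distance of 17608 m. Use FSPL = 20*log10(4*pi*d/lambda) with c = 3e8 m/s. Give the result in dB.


lambda = c / f = 3.0000e+08 / 1.7894e+09 = 0.1676540 m
FSPL = 20 * log10(4*pi*17608/0.1676540) = 122.4 dB

122.4 dB


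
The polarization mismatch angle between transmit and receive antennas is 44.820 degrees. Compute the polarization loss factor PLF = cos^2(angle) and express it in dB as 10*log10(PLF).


PLF_linear = cos^2(44.820 deg) = 0.5031416
PLF_dB = 10 * log10(0.5031416) = -2.983 dB

-2.983 dB


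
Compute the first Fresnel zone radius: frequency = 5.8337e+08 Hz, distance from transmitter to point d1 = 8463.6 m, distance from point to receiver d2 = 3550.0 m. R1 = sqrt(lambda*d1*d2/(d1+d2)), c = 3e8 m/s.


lambda = c / f = 3.0000e+08 / 5.8337e+08 = 0.5142534 m
R1 = sqrt(0.5142534 * 8463.6 * 3550.0 / (8463.6 + 3550.0)) = 35.86 m

35.86 m


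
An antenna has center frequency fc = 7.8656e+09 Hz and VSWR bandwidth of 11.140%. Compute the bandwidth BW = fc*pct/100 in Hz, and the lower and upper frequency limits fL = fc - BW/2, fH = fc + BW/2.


BW = 7.8656e+09 * 11.140/100 = 8.762278e+08 Hz
fL = 7.8656e+09 - 8.762278e+08/2 = 7.427e+09 Hz
fH = 7.8656e+09 + 8.762278e+08/2 = 8.304e+09 Hz

BW=8.762e+08 Hz, fL=7.427e+09 Hz, fH=8.304e+09 Hz


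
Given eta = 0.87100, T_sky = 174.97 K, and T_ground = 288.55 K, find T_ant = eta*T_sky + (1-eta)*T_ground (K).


T_ant = 0.87100 * 174.97 + (1 - 0.87100) * 288.55 = 189.6 K

189.6 K


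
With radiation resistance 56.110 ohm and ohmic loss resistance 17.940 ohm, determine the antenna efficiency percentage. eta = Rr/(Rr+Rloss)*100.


eta = 56.110 / (56.110 + 17.940) * 100 = 75.77%

75.77%


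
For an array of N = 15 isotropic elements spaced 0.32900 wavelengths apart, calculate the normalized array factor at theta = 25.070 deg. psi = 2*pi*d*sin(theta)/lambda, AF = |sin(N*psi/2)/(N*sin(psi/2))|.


psi = 2*pi*0.32900*sin(25.070 deg) = 0.8759112 rad
AF = |sin(15*0.8759112/2) / (15*sin(0.8759112/2))| = 0.04437

0.04437
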